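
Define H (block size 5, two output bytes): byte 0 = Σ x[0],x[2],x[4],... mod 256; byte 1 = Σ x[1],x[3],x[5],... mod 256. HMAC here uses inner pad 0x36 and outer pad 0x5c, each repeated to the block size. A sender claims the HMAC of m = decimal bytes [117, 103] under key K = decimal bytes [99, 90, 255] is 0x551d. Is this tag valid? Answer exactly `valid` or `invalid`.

valid

Key decimal bytes [99, 90, 255] = 63 5a ff is 3 bytes ≤ B = 5; zero-pad to 5 bytes: K' = 63 5a ff 00 00.
K' ⊕ ipad = 55 6c c9 36 36; K' ⊕ opad = 3f 06 a3 5c 5c.
Inner hash: even-index sum = 443 mod 256 = 187; odd-index sum = 279 mod 256 = 23 → bb 17.
Outer hash (recomputed tag): even-index sum = 341 mod 256 = 85; odd-index sum = 285 mod 256 = 29 → 55 1d.
Recomputed tag = 551d; claimed = 551d → match.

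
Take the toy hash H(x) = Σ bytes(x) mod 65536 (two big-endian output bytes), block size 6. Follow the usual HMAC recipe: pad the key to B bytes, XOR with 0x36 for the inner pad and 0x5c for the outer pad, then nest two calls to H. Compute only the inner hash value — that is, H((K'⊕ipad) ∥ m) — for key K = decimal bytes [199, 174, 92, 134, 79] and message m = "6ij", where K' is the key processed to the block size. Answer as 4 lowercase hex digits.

Key decimal bytes [199, 174, 92, 134, 79] = c7 ae 5c 86 4f is 5 bytes ≤ B = 6; zero-pad to 6 bytes: K' = c7 ae 5c 86 4f 00.
K' ⊕ ipad = f1 98 6a b0 79 36.
Inner input = f1 98 6a b0 79 36 ∥ 36 69 6a.
Inner hash: sum = 241+152+106+176+121+54+54+105+106 = 1115 → 04 5b.

045b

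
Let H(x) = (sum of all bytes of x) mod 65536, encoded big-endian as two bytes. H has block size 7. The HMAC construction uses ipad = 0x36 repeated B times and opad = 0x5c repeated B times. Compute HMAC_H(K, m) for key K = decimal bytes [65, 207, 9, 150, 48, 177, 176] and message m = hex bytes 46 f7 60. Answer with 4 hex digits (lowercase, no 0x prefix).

0517

Key decimal bytes [65, 207, 9, 150, 48, 177, 176] = 41 cf 09 96 30 b1 b0 is exactly B = 7 bytes: K' = 41 cf 09 96 30 b1 b0.
K' ⊕ ipad = 77 f9 3f a0 06 87 86.  K' ⊕ opad = 1d 93 55 ca 6c ed ec.
Inner input = (K'⊕ipad) ∥ m = 77 f9 3f a0 06 87 86 ∥ 46 f7 60.
Inner hash: sum = 119+249+63+160+6+135+134+70+247+96 = 1279 → 04 ff.
Outer input = (K'⊕opad) ∥ inner = 1d 93 55 ca 6c ed ec ∥ 04 ff.
Outer hash (tag): sum = 29+147+85+202+108+237+236+4+255 = 1303 → 05 17.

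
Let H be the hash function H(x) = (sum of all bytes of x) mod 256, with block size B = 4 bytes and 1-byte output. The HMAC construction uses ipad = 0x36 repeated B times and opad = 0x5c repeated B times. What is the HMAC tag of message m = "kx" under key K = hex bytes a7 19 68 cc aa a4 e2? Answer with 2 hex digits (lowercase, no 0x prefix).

23

Key hex bytes a7 19 68 cc aa a4 e2 is 7 bytes > B = 4, so hash it first: H(key) = 24, then zero-pad to 4 bytes: K' = 24 00 00 00.
K' ⊕ ipad = 12 36 36 36.  K' ⊕ opad = 78 5c 5c 5c.
Inner input = (K'⊕ipad) ∥ m = 12 36 36 36 ∥ 6b 78.
Inner hash: sum = 18+54+54+54+107+120 = 407; mod 256 = 151 → 97.
Outer input = (K'⊕opad) ∥ inner = 78 5c 5c 5c ∥ 97.
Outer hash (tag): sum = 120+92+92+92+151 = 547; mod 256 = 35 → 23.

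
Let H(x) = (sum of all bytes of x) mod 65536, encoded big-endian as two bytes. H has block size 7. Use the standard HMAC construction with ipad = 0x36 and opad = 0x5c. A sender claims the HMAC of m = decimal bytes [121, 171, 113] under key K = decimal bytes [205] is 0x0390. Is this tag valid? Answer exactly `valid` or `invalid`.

valid

Key decimal bytes [205] = cd is 1 byte ≤ B = 7; zero-pad to 7 bytes: K' = cd 00 00 00 00 00 00.
K' ⊕ ipad = fb 36 36 36 36 36 36; K' ⊕ opad = 91 5c 5c 5c 5c 5c 5c.
Inner hash: sum = 251+54+54+54+54+54+54+121+171+113 = 980 → 03 d4.
Outer hash (recomputed tag): sum = 145+92+92+92+92+92+92+3+212 = 912 → 03 90.
Recomputed tag = 0390; claimed = 0390 → match.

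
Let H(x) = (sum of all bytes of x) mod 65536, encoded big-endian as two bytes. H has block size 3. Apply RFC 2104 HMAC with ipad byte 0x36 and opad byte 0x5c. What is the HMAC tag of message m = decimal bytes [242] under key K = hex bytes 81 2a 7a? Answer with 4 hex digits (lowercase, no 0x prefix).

018c

Key hex bytes 81 2a 7a is exactly B = 3 bytes: K' = 81 2a 7a.
K' ⊕ ipad = b7 1c 4c.  K' ⊕ opad = dd 76 26.
Inner input = (K'⊕ipad) ∥ m = b7 1c 4c ∥ f2.
Inner hash: sum = 183+28+76+242 = 529 → 02 11.
Outer input = (K'⊕opad) ∥ inner = dd 76 26 ∥ 02 11.
Outer hash (tag): sum = 221+118+38+2+17 = 396 → 01 8c.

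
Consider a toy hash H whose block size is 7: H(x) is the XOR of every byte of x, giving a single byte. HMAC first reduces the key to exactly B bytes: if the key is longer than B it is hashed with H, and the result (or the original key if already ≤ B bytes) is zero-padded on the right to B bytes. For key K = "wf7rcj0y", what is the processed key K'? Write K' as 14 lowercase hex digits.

|K| = 8 > B = 7, so first hash the key.
H(K): XOR 77⊕66⊕37⊕72⊕63⊕6a⊕30⊕79 = 14.
Zero-pad H(K) = 14 to 7 bytes: K' = 14 00 00 00 00 00 00.

14000000000000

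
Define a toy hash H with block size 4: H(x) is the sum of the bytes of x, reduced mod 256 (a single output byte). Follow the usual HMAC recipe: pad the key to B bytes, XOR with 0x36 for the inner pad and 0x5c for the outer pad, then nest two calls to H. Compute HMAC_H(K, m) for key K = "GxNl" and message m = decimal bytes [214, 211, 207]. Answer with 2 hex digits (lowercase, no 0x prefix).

Key "GxNl" = 47 78 4e 6c is exactly B = 4 bytes: K' = 47 78 4e 6c.
K' ⊕ ipad = 71 4e 78 5a.  K' ⊕ opad = 1b 24 12 30.
Inner input = (K'⊕ipad) ∥ m = 71 4e 78 5a ∥ d6 d3 cf.
Inner hash: sum = 113+78+120+90+214+211+207 = 1033; mod 256 = 9 → 09.
Outer input = (K'⊕opad) ∥ inner = 1b 24 12 30 ∥ 09.
Outer hash (tag): sum = 27+36+18+48+9 = 138 → 8a.

8a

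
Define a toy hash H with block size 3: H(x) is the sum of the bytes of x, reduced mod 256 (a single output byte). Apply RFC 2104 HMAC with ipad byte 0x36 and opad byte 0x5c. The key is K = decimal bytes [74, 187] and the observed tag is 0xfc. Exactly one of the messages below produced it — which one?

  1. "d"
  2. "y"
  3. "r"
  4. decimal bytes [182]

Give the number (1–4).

Key decimal bytes [74, 187] = 4a bb is 2 bytes ≤ B = 3; zero-pad to 3 bytes: K' = 4a bb 00.
K' ⊕ ipad = 7c 8d 36; K' ⊕ opad = 16 e7 5c.
m1: inner = H(7c 8d 36 64) = a3; tag = H(16 e7 5c a3) = fc ← matches
m2: inner = H(7c 8d 36 79) = b8; tag = H(16 e7 5c b8) = 11
m3: inner = H(7c 8d 36 72) = b1; tag = H(16 e7 5c b1) = 0a
m4: inner = H(7c 8d 36 b6) = f5; tag = H(16 e7 5c f5) = 4e

1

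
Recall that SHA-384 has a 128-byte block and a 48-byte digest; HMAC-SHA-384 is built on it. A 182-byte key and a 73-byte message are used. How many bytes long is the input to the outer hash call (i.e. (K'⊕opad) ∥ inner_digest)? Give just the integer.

176

Key is 182 > 128 bytes, so it is hashed to 48 bytes then zero-padded to 128: |K'| = 128.
Outer input = (K'⊕opad) ∥ H(inner) → 128 + 48 = 176 bytes.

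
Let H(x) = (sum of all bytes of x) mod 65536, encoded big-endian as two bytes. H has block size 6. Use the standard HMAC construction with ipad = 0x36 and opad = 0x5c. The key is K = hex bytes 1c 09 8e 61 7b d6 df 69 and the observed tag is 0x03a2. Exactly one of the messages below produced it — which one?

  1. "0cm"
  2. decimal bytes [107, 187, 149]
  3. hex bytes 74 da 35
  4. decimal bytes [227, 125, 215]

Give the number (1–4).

Key hex bytes 1c 09 8e 61 7b d6 df 69 is 8 bytes > B = 6, so hash it first: H(key) = 03 ad, then zero-pad to 6 bytes: K' = 03 ad 00 00 00 00.
K' ⊕ ipad = 35 9b 36 36 36 36; K' ⊕ opad = 5f f1 5c 5c 5c 5c.
m1: inner = H(35 9b 36 36 36 36 30 63 6d) = 02 a8; tag = H(5f f1 5c 5c 5c 5c 02 a8) = 036a
m2: inner = H(35 9b 36 36 36 36 6b bb 95) = 03 63; tag = H(5f f1 5c 5c 5c 5c 03 63) = 0326
m3: inner = H(35 9b 36 36 36 36 74 da 35) = 03 2b; tag = H(5f f1 5c 5c 5c 5c 03 2b) = 02ee
m4: inner = H(35 9b 36 36 36 36 e3 7d d7) = 03 df; tag = H(5f f1 5c 5c 5c 5c 03 df) = 03a2 ← matches

4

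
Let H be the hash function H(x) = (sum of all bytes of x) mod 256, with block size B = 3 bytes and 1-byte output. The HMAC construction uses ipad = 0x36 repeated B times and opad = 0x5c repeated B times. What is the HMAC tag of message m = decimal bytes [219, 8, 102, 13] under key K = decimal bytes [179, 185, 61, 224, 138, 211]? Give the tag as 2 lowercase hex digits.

Key decimal bytes [179, 185, 61, 224, 138, 211] = b3 b9 3d e0 8a d3 is 6 bytes > B = 3, so hash it first: H(key) = e6, then zero-pad to 3 bytes: K' = e6 00 00.
K' ⊕ ipad = d0 36 36.  K' ⊕ opad = ba 5c 5c.
Inner input = (K'⊕ipad) ∥ m = d0 36 36 ∥ db 08 66 0d.
Inner hash: sum = 208+54+54+219+8+102+13 = 658; mod 256 = 146 → 92.
Outer input = (K'⊕opad) ∥ inner = ba 5c 5c ∥ 92.
Outer hash (tag): sum = 186+92+92+146 = 516; mod 256 = 4 → 04.

04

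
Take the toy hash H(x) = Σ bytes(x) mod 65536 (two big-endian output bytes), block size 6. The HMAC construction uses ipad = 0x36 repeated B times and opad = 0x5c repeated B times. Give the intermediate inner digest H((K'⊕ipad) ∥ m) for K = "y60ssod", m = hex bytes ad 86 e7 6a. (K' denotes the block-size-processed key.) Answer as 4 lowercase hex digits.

043e

Key "y60ssod" = 79 36 30 73 73 6f 64 is 7 bytes > B = 6, so hash it first: H(key) = 02 98, then zero-pad to 6 bytes: K' = 02 98 00 00 00 00.
K' ⊕ ipad = 34 ae 36 36 36 36.
Inner input = 34 ae 36 36 36 36 ∥ ad 86 e7 6a.
Inner hash: sum = 52+174+54+54+54+54+173+134+231+106 = 1086 → 04 3e.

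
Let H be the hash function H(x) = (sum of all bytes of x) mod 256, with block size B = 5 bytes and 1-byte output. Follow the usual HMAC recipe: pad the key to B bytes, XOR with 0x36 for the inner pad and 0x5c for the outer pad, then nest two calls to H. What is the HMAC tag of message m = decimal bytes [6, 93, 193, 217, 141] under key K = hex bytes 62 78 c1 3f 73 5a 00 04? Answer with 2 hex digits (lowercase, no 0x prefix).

66

Key hex bytes 62 78 c1 3f 73 5a 00 04 is 8 bytes > B = 5, so hash it first: H(key) = ab, then zero-pad to 5 bytes: K' = ab 00 00 00 00.
K' ⊕ ipad = 9d 36 36 36 36.  K' ⊕ opad = f7 5c 5c 5c 5c.
Inner input = (K'⊕ipad) ∥ m = 9d 36 36 36 36 ∥ 06 5d c1 d9 8d.
Inner hash: sum = 157+54+54+54+54+6+93+193+217+141 = 1023; mod 256 = 255 → ff.
Outer input = (K'⊕opad) ∥ inner = f7 5c 5c 5c 5c ∥ ff.
Outer hash (tag): sum = 247+92+92+92+92+255 = 870; mod 256 = 102 → 66.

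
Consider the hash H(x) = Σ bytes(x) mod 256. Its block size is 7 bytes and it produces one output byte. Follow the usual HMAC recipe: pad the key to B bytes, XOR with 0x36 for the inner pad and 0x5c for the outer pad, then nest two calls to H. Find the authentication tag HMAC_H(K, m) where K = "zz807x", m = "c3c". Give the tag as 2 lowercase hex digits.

Key "zz807x" = 7a 7a 38 30 37 78 is 6 bytes ≤ B = 7; zero-pad to 7 bytes: K' = 7a 7a 38 30 37 78 00.
K' ⊕ ipad = 4c 4c 0e 06 01 4e 36.  K' ⊕ opad = 26 26 64 6c 6b 24 5c.
Inner input = (K'⊕ipad) ∥ m = 4c 4c 0e 06 01 4e 36 ∥ 63 33 63.
Inner hash: sum = 76+76+14+6+1+78+54+99+51+99 = 554; mod 256 = 42 → 2a.
Outer input = (K'⊕opad) ∥ inner = 26 26 64 6c 6b 24 5c ∥ 2a.
Outer hash (tag): sum = 38+38+100+108+107+36+92+42 = 561; mod 256 = 49 → 31.

31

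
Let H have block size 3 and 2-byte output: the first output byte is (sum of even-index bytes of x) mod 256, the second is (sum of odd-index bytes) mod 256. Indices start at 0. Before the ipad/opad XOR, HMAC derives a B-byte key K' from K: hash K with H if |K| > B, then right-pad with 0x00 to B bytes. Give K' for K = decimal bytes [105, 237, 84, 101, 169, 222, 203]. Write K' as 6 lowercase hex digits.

|K| = 7 > B = 3, so first hash the key.
H(K): even-index sum = 561 mod 256 = 49; odd-index sum = 560 mod 256 = 48 → 31 30.
Zero-pad H(K) = 31 30 to 3 bytes: K' = 31 30 00.

313000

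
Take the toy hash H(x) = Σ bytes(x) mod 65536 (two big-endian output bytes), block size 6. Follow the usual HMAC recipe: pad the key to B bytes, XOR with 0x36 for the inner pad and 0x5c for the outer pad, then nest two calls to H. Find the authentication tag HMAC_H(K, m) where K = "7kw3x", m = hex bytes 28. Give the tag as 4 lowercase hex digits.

Key "7kw3x" = 37 6b 77 33 78 is 5 bytes ≤ B = 6; zero-pad to 6 bytes: K' = 37 6b 77 33 78 00.
K' ⊕ ipad = 01 5d 41 05 4e 36.  K' ⊕ opad = 6b 37 2b 6f 24 5c.
Inner input = (K'⊕ipad) ∥ m = 01 5d 41 05 4e 36 ∥ 28.
Inner hash: sum = 1+93+65+5+78+54+40 = 336 → 01 50.
Outer input = (K'⊕opad) ∥ inner = 6b 37 2b 6f 24 5c ∥ 01 50.
Outer hash (tag): sum = 107+55+43+111+36+92+1+80 = 525 → 02 0d.

020d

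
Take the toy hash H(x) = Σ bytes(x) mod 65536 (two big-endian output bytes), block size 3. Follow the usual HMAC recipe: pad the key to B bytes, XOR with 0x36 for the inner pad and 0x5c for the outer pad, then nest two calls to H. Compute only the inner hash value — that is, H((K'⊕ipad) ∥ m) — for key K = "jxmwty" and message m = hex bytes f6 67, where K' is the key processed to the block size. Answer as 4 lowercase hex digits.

Key "jxmwty" = 6a 78 6d 77 74 79 is 6 bytes > B = 3, so hash it first: H(key) = 02 b3, then zero-pad to 3 bytes: K' = 02 b3 00.
K' ⊕ ipad = 34 85 36.
Inner input = 34 85 36 ∥ f6 67.
Inner hash: sum = 52+133+54+246+103 = 588 → 02 4c.

024c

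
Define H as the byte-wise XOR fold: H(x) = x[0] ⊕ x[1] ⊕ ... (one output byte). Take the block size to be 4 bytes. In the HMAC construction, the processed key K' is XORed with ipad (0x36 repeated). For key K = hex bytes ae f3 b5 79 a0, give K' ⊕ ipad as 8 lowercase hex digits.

07363636

Key hex bytes ae f3 b5 79 a0 is 5 bytes > B = 4, so hash it first: H(key) = 31, then zero-pad to 4 bytes: K' = 31 00 00 00.
XOR each byte with 0x36: 31⊕36=07, 00⊕36=36, 00⊕36=36, 00⊕36=36.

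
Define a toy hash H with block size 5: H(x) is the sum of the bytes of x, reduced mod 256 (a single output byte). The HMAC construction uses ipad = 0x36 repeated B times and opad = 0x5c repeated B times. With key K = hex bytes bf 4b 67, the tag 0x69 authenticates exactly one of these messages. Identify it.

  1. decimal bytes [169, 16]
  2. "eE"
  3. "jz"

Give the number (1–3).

1

Key hex bytes bf 4b 67 is 3 bytes ≤ B = 5; zero-pad to 5 bytes: K' = bf 4b 67 00 00.
K' ⊕ ipad = 89 7d 51 36 36; K' ⊕ opad = e3 17 3b 5c 5c.
m1: inner = H(89 7d 51 36 36 a9 10) = 7c; tag = H(e3 17 3b 5c 5c 7c) = 69 ← matches
m2: inner = H(89 7d 51 36 36 65 45) = 6d; tag = H(e3 17 3b 5c 5c 6d) = 5a
m3: inner = H(89 7d 51 36 36 6a 7a) = a7; tag = H(e3 17 3b 5c 5c a7) = 94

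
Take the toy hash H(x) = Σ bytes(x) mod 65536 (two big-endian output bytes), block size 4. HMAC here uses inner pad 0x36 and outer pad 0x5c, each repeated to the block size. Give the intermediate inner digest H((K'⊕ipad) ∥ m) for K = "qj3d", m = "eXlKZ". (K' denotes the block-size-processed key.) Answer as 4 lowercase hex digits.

Key "qj3d" = 71 6a 33 64 is exactly B = 4 bytes: K' = 71 6a 33 64.
K' ⊕ ipad = 47 5c 05 52.
Inner input = 47 5c 05 52 ∥ 65 58 6c 4b 5a.
Inner hash: sum = 71+92+5+82+101+88+108+75+90 = 712 → 02 c8.

02c8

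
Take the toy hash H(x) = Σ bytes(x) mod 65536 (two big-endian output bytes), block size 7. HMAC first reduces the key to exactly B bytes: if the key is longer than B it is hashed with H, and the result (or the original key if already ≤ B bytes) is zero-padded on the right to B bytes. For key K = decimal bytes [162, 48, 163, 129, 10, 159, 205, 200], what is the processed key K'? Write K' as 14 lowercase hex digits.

|K| = 8 > B = 7, so first hash the key.
H(K): sum = 162+48+163+129+10+159+205+200 = 1076 → 04 34.
Zero-pad H(K) = 04 34 to 7 bytes: K' = 04 34 00 00 00 00 00.

04340000000000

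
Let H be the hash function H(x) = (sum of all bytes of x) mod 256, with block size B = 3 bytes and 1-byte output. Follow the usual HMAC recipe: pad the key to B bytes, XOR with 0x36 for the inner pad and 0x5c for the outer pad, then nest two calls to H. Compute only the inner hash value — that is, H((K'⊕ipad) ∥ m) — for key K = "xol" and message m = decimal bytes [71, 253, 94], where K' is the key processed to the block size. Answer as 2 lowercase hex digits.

a3

Key "xol" = 78 6f 6c is exactly B = 3 bytes: K' = 78 6f 6c.
K' ⊕ ipad = 4e 59 5a.
Inner input = 4e 59 5a ∥ 47 fd 5e.
Inner hash: sum = 78+89+90+71+253+94 = 675; mod 256 = 163 → a3.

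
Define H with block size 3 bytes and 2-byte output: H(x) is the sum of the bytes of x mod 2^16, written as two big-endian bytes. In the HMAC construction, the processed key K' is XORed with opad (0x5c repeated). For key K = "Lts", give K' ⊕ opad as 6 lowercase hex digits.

10282f

Key "Lts" = 4c 74 73 is exactly B = 3 bytes: K' = 4c 74 73.
XOR each byte with 0x5c: 4c⊕5c=10, 74⊕5c=28, 73⊕5c=2f.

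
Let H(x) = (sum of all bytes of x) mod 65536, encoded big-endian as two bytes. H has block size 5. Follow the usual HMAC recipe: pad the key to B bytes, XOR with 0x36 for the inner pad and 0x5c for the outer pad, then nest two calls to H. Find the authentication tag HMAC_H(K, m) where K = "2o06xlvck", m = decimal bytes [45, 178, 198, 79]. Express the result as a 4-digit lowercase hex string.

Key "2o06xlvck" = 32 6f 30 36 78 6c 76 63 6b is 9 bytes > B = 5, so hash it first: H(key) = 03 2f, then zero-pad to 5 bytes: K' = 03 2f 00 00 00.
K' ⊕ ipad = 35 19 36 36 36.  K' ⊕ opad = 5f 73 5c 5c 5c.
Inner input = (K'⊕ipad) ∥ m = 35 19 36 36 36 ∥ 2d b2 c6 4f.
Inner hash: sum = 53+25+54+54+54+45+178+198+79 = 740 → 02 e4.
Outer input = (K'⊕opad) ∥ inner = 5f 73 5c 5c 5c ∥ 02 e4.
Outer hash (tag): sum = 95+115+92+92+92+2+228 = 716 → 02 cc.

02cc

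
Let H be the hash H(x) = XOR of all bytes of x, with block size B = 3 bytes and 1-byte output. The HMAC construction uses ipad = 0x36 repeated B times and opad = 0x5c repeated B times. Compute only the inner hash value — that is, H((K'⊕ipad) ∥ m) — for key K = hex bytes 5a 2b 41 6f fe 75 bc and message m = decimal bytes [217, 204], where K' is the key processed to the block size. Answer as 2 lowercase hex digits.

Key hex bytes 5a 2b 41 6f fe 75 bc is 7 bytes > B = 3, so hash it first: H(key) = 68, then zero-pad to 3 bytes: K' = 68 00 00.
K' ⊕ ipad = 5e 36 36.
Inner input = 5e 36 36 ∥ d9 cc.
Inner hash: XOR 5e⊕36⊕36⊕d9⊕cc = 4b.

4b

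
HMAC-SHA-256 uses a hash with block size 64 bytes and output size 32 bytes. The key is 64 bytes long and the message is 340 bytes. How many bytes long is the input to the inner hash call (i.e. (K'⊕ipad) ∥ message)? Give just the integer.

Key is 64 ≤ 64 bytes, zero-padded: |K'| = 64.
Inner input = (K'⊕ipad) ∥ m → 64 + 340 = 404 bytes.

404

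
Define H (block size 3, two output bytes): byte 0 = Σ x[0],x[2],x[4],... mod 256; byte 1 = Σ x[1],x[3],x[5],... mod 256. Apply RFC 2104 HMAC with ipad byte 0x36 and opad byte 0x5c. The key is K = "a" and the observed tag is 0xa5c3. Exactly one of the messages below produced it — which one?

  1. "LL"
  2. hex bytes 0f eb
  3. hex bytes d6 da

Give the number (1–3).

3

Key "a" = 61 is 1 byte ≤ B = 3; zero-pad to 3 bytes: K' = 61 00 00.
K' ⊕ ipad = 57 36 36; K' ⊕ opad = 3d 5c 5c.
m1: inner = H(57 36 36 4c 4c) = d9 82; tag = H(3d 5c 5c d9 82) = 1b35
m2: inner = H(57 36 36 0f eb) = 78 45; tag = H(3d 5c 5c 78 45) = ded4
m3: inner = H(57 36 36 d6 da) = 67 0c; tag = H(3d 5c 5c 67 0c) = a5c3 ← matches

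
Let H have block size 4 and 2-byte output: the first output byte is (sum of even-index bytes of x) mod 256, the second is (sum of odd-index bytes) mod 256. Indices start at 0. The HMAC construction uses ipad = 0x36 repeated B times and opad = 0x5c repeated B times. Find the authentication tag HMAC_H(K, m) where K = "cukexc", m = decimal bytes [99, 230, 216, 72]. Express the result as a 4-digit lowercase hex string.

572c

Key "cukexc" = 63 75 6b 65 78 63 is 6 bytes > B = 4, so hash it first: H(key) = 46 3d, then zero-pad to 4 bytes: K' = 46 3d 00 00.
K' ⊕ ipad = 70 0b 36 36.  K' ⊕ opad = 1a 61 5c 5c.
Inner input = (K'⊕ipad) ∥ m = 70 0b 36 36 ∥ 63 e6 d8 48.
Inner hash: even-index sum = 481 mod 256 = 225; odd-index sum = 367 mod 256 = 111 → e1 6f.
Outer input = (K'⊕opad) ∥ inner = 1a 61 5c 5c ∥ e1 6f.
Outer hash (tag): even-index sum = 343 mod 256 = 87; odd-index sum = 300 mod 256 = 44 → 57 2c.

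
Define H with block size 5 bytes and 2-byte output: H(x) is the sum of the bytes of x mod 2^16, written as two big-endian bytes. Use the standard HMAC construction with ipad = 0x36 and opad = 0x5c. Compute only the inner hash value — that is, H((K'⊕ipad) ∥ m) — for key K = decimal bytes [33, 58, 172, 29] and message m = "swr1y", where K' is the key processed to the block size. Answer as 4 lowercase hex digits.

Key decimal bytes [33, 58, 172, 29] = 21 3a ac 1d is 4 bytes ≤ B = 5; zero-pad to 5 bytes: K' = 21 3a ac 1d 00.
K' ⊕ ipad = 17 0c 9a 2b 36.
Inner input = 17 0c 9a 2b 36 ∥ 73 77 72 31 79.
Inner hash: sum = 23+12+154+43+54+115+119+114+49+121 = 804 → 03 24.

0324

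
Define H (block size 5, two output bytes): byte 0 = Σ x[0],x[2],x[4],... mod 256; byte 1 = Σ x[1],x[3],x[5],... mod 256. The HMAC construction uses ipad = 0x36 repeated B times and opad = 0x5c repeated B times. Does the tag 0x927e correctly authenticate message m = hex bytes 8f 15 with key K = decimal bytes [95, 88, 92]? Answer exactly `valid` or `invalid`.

Key decimal bytes [95, 88, 92] = 5f 58 5c is 3 bytes ≤ B = 5; zero-pad to 5 bytes: K' = 5f 58 5c 00 00.
K' ⊕ ipad = 69 6e 6a 36 36; K' ⊕ opad = 03 04 00 5c 5c.
Inner hash: even-index sum = 286 mod 256 = 30; odd-index sum = 307 mod 256 = 51 → 1e 33.
Outer hash (recomputed tag): even-index sum = 146 mod 256 = 146; odd-index sum = 126 mod 256 = 126 → 92 7e.
Recomputed tag = 927e; claimed = 927e → match.

valid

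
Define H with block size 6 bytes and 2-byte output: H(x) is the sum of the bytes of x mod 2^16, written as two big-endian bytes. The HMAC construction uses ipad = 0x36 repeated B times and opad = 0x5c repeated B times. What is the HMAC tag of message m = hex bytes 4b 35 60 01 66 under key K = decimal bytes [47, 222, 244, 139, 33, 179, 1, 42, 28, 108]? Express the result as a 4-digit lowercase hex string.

Key decimal bytes [47, 222, 244, 139, 33, 179, 1, 42, 28, 108] = 2f de f4 8b 21 b3 01 2a 1c 6c is 10 bytes > B = 6, so hash it first: H(key) = 04 13, then zero-pad to 6 bytes: K' = 04 13 00 00 00 00.
K' ⊕ ipad = 32 25 36 36 36 36.  K' ⊕ opad = 58 4f 5c 5c 5c 5c.
Inner input = (K'⊕ipad) ∥ m = 32 25 36 36 36 36 ∥ 4b 35 60 01 66.
Inner hash: sum = 50+37+54+54+54+54+75+53+96+1+102 = 630 → 02 76.
Outer input = (K'⊕opad) ∥ inner = 58 4f 5c 5c 5c 5c ∥ 02 76.
Outer hash (tag): sum = 88+79+92+92+92+92+2+118 = 655 → 02 8f.

028f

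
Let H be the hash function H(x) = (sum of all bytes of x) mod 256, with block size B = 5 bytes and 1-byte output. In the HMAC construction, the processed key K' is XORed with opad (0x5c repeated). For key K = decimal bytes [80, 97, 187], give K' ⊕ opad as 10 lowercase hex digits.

0c3de75c5c

Key decimal bytes [80, 97, 187] = 50 61 bb is 3 bytes ≤ B = 5; zero-pad to 5 bytes: K' = 50 61 bb 00 00.
XOR each byte with 0x5c: 50⊕5c=0c, 61⊕5c=3d, bb⊕5c=e7, 00⊕5c=5c, 00⊕5c=5c.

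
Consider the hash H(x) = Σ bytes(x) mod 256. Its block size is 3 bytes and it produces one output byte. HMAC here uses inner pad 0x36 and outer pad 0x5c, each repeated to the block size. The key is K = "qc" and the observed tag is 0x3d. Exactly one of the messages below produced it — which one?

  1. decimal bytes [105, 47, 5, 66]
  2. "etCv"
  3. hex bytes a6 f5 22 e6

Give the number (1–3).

Key "qc" = 71 63 is 2 bytes ≤ B = 3; zero-pad to 3 bytes: K' = 71 63 00.
K' ⊕ ipad = 47 55 36; K' ⊕ opad = 2d 3f 5c.
m1: inner = H(47 55 36 69 2f 05 42) = b1; tag = H(2d 3f 5c b1) = 79
m2: inner = H(47 55 36 65 74 43 76) = 64; tag = H(2d 3f 5c 64) = 2c
m3: inner = H(47 55 36 a6 f5 22 e6) = 75; tag = H(2d 3f 5c 75) = 3d ← matches

3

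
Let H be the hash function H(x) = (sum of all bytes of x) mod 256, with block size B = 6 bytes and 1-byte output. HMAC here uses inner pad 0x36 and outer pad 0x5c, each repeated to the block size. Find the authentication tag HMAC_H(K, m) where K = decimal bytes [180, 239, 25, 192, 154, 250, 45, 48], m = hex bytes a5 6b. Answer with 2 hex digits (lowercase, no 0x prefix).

Key decimal bytes [180, 239, 25, 192, 154, 250, 45, 48] = b4 ef 19 c0 9a fa 2d 30 is 8 bytes > B = 6, so hash it first: H(key) = 6d, then zero-pad to 6 bytes: K' = 6d 00 00 00 00 00.
K' ⊕ ipad = 5b 36 36 36 36 36.  K' ⊕ opad = 31 5c 5c 5c 5c 5c.
Inner input = (K'⊕ipad) ∥ m = 5b 36 36 36 36 36 ∥ a5 6b.
Inner hash: sum = 91+54+54+54+54+54+165+107 = 633; mod 256 = 121 → 79.
Outer input = (K'⊕opad) ∥ inner = 31 5c 5c 5c 5c 5c ∥ 79.
Outer hash (tag): sum = 49+92+92+92+92+92+121 = 630; mod 256 = 118 → 76.

76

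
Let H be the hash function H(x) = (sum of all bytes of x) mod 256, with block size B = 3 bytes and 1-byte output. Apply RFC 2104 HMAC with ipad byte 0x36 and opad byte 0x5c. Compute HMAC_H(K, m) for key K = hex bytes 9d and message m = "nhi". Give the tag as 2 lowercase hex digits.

Key hex bytes 9d is 1 byte ≤ B = 3; zero-pad to 3 bytes: K' = 9d 00 00.
K' ⊕ ipad = ab 36 36.  K' ⊕ opad = c1 5c 5c.
Inner input = (K'⊕ipad) ∥ m = ab 36 36 ∥ 6e 68 69.
Inner hash: sum = 171+54+54+110+104+105 = 598; mod 256 = 86 → 56.
Outer input = (K'⊕opad) ∥ inner = c1 5c 5c ∥ 56.
Outer hash (tag): sum = 193+92+92+86 = 463; mod 256 = 207 → cf.

cf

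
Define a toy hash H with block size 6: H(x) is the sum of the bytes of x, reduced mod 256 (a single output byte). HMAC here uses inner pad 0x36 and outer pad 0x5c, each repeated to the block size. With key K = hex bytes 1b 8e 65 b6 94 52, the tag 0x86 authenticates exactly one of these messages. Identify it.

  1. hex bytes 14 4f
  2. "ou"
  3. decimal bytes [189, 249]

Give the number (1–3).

3

Key hex bytes 1b 8e 65 b6 94 52 is exactly B = 6 bytes: K' = 1b 8e 65 b6 94 52.
K' ⊕ ipad = 2d b8 53 80 a2 64; K' ⊕ opad = 47 d2 39 ea c8 0e.
m1: inner = H(2d b8 53 80 a2 64 14 4f) = 21; tag = H(47 d2 39 ea c8 0e 21) = 33
m2: inner = H(2d b8 53 80 a2 64 6f 75) = a2; tag = H(47 d2 39 ea c8 0e a2) = b4
m3: inner = H(2d b8 53 80 a2 64 bd f9) = 74; tag = H(47 d2 39 ea c8 0e 74) = 86 ← matches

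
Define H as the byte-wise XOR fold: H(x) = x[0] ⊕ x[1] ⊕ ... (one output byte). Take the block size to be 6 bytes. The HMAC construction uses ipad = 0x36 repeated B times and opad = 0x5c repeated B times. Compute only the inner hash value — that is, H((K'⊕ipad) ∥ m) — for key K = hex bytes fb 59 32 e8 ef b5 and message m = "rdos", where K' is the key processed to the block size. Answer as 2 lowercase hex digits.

28

Key hex bytes fb 59 32 e8 ef b5 is exactly B = 6 bytes: K' = fb 59 32 e8 ef b5.
K' ⊕ ipad = cd 6f 04 de d9 83.
Inner input = cd 6f 04 de d9 83 ∥ 72 64 6f 73.
Inner hash: XOR cd⊕6f⊕04⊕de⊕d9⊕83⊕72⊕64⊕6f⊕73 = 28.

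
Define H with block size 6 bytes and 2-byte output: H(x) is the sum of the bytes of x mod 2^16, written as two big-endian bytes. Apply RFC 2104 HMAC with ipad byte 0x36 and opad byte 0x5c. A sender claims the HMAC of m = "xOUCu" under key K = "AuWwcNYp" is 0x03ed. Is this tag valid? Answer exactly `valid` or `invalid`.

invalid

Key "AuWwcNYp" = 41 75 57 77 63 4e 59 70 is 8 bytes > B = 6, so hash it first: H(key) = 02 fe, then zero-pad to 6 bytes: K' = 02 fe 00 00 00 00.
K' ⊕ ipad = 34 c8 36 36 36 36; K' ⊕ opad = 5e a2 5c 5c 5c 5c.
Inner hash: sum = 52+200+54+54+54+54+120+79+85+67+117 = 936 → 03 a8.
Outer hash (recomputed tag): sum = 94+162+92+92+92+92+3+168 = 795 → 03 1b.
Recomputed tag = 031b; claimed = 03ed → mismatch.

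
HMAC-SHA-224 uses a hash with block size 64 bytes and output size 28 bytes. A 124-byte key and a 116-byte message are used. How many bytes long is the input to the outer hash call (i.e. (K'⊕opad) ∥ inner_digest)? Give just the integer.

92

Key is 124 > 64 bytes, so it is hashed to 28 bytes then zero-padded to 64: |K'| = 64.
Outer input = (K'⊕opad) ∥ H(inner) → 64 + 28 = 92 bytes.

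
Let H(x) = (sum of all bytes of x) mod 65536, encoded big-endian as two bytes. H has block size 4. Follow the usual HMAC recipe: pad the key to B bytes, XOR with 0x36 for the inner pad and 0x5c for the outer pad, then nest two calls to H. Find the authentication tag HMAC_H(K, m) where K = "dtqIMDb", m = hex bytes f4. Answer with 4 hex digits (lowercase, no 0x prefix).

0238

Key "dtqIMDb" = 64 74 71 49 4d 44 62 is 7 bytes > B = 4, so hash it first: H(key) = 02 85, then zero-pad to 4 bytes: K' = 02 85 00 00.
K' ⊕ ipad = 34 b3 36 36.  K' ⊕ opad = 5e d9 5c 5c.
Inner input = (K'⊕ipad) ∥ m = 34 b3 36 36 ∥ f4.
Inner hash: sum = 52+179+54+54+244 = 583 → 02 47.
Outer input = (K'⊕opad) ∥ inner = 5e d9 5c 5c ∥ 02 47.
Outer hash (tag): sum = 94+217+92+92+2+71 = 568 → 02 38.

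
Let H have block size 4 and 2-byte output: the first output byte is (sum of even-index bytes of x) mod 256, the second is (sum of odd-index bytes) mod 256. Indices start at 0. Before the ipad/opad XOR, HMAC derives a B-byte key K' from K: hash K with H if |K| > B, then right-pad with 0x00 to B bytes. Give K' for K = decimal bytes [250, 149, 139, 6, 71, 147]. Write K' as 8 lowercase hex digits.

cc2e0000

|K| = 6 > B = 4, so first hash the key.
H(K): even-index sum = 460 mod 256 = 204; odd-index sum = 302 mod 256 = 46 → cc 2e.
Zero-pad H(K) = cc 2e to 4 bytes: K' = cc 2e 00 00.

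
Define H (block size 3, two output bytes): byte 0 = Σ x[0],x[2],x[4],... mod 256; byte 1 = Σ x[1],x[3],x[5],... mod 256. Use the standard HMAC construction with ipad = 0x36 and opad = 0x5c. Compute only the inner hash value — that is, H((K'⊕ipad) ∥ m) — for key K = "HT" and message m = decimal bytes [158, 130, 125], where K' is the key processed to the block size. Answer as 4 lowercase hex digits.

367d

Key "HT" = 48 54 is 2 bytes ≤ B = 3; zero-pad to 3 bytes: K' = 48 54 00.
K' ⊕ ipad = 7e 62 36.
Inner input = 7e 62 36 ∥ 9e 82 7d.
Inner hash: even-index sum = 310 mod 256 = 54; odd-index sum = 381 mod 256 = 125 → 36 7d.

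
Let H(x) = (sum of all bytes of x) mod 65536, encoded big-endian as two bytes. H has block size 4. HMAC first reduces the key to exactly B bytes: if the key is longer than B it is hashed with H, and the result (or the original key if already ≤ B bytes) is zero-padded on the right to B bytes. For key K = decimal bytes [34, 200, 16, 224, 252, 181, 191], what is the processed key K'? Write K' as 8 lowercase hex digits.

|K| = 7 > B = 4, so first hash the key.
H(K): sum = 34+200+16+224+252+181+191 = 1098 → 04 4a.
Zero-pad H(K) = 04 4a to 4 bytes: K' = 04 4a 00 00.

044a0000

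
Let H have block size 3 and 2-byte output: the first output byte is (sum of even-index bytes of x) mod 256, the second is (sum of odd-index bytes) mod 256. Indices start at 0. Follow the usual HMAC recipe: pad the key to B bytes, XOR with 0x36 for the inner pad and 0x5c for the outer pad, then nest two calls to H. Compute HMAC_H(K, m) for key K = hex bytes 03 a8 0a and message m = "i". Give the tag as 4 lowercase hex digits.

Key hex bytes 03 a8 0a is exactly B = 3 bytes: K' = 03 a8 0a.
K' ⊕ ipad = 35 9e 3c.  K' ⊕ opad = 5f f4 56.
Inner input = (K'⊕ipad) ∥ m = 35 9e 3c ∥ 69.
Inner hash: even-index sum = 113 mod 256 = 113; odd-index sum = 263 mod 256 = 7 → 71 07.
Outer input = (K'⊕opad) ∥ inner = 5f f4 56 ∥ 71 07.
Outer hash (tag): even-index sum = 188 mod 256 = 188; odd-index sum = 357 mod 256 = 101 → bc 65.

bc65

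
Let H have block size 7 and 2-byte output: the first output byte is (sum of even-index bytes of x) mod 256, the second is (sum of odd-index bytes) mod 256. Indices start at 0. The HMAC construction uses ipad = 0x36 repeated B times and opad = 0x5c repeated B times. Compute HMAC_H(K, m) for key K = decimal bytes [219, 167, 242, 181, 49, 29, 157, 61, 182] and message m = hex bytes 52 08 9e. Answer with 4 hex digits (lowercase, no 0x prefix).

Key decimal bytes [219, 167, 242, 181, 49, 29, 157, 61, 182] = db a7 f2 b5 31 1d 9d 3d b6 is 9 bytes > B = 7, so hash it first: H(key) = 51 b6, then zero-pad to 7 bytes: K' = 51 b6 00 00 00 00 00.
K' ⊕ ipad = 67 80 36 36 36 36 36.  K' ⊕ opad = 0d ea 5c 5c 5c 5c 5c.
Inner input = (K'⊕ipad) ∥ m = 67 80 36 36 36 36 36 ∥ 52 08 9e.
Inner hash: even-index sum = 273 mod 256 = 17; odd-index sum = 476 mod 256 = 220 → 11 dc.
Outer input = (K'⊕opad) ∥ inner = 0d ea 5c 5c 5c 5c 5c ∥ 11 dc.
Outer hash (tag): even-index sum = 509 mod 256 = 253; odd-index sum = 435 mod 256 = 179 → fd b3.

fdb3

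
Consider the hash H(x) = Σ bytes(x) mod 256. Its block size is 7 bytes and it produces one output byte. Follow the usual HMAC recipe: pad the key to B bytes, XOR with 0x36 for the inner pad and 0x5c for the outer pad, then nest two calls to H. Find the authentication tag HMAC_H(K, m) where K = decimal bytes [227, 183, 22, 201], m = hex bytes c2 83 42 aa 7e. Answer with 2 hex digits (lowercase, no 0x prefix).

Key decimal bytes [227, 183, 22, 201] = e3 b7 16 c9 is 4 bytes ≤ B = 7; zero-pad to 7 bytes: K' = e3 b7 16 c9 00 00 00.
K' ⊕ ipad = d5 81 20 ff 36 36 36.  K' ⊕ opad = bf eb 4a 95 5c 5c 5c.
Inner input = (K'⊕ipad) ∥ m = d5 81 20 ff 36 36 36 ∥ c2 83 42 aa 7e.
Inner hash: sum = 213+129+32+255+54+54+54+194+131+66+170+126 = 1478; mod 256 = 198 → c6.
Outer input = (K'⊕opad) ∥ inner = bf eb 4a 95 5c 5c 5c ∥ c6.
Outer hash (tag): sum = 191+235+74+149+92+92+92+198 = 1123; mod 256 = 99 → 63.

63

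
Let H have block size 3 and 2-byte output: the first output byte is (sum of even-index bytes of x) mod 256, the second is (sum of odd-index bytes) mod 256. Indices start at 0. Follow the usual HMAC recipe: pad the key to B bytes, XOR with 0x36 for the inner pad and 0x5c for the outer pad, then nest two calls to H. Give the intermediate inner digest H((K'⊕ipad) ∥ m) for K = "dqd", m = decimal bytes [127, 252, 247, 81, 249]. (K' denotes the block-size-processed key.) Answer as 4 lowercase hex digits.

f1b6

Key "dqd" = 64 71 64 is exactly B = 3 bytes: K' = 64 71 64.
K' ⊕ ipad = 52 47 52.
Inner input = 52 47 52 ∥ 7f fc f7 51 f9.
Inner hash: even-index sum = 497 mod 256 = 241; odd-index sum = 694 mod 256 = 182 → f1 b6.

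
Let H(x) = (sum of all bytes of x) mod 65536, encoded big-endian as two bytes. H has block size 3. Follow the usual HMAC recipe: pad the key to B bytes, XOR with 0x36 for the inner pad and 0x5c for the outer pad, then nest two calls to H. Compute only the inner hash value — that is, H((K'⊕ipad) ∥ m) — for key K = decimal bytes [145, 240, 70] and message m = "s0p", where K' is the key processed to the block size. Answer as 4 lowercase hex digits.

02f0

Key decimal bytes [145, 240, 70] = 91 f0 46 is exactly B = 3 bytes: K' = 91 f0 46.
K' ⊕ ipad = a7 c6 70.
Inner input = a7 c6 70 ∥ 73 30 70.
Inner hash: sum = 167+198+112+115+48+112 = 752 → 02 f0.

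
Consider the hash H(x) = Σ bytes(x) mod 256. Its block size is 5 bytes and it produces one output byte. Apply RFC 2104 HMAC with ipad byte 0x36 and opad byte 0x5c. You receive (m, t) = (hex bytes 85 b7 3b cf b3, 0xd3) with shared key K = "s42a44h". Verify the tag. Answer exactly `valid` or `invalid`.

Key "s42a44h" = 73 34 32 61 34 34 68 is 7 bytes > B = 5, so hash it first: H(key) = 0a, then zero-pad to 5 bytes: K' = 0a 00 00 00 00.
K' ⊕ ipad = 3c 36 36 36 36; K' ⊕ opad = 56 5c 5c 5c 5c.
Inner hash: sum = 60+54+54+54+54+133+183+59+207+179 = 1037; mod 256 = 13 → 0d.
Outer hash (recomputed tag): sum = 86+92+92+92+92+13 = 467; mod 256 = 211 → d3.
Recomputed tag = d3; claimed = d3 → match.

valid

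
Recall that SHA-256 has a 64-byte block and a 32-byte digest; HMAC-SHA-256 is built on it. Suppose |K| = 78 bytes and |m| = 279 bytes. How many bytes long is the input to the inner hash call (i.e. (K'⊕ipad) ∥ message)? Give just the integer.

Key is 78 > 64 bytes, so it is hashed to 32 bytes then zero-padded to 64: |K'| = 64.
Inner input = (K'⊕ipad) ∥ m → 64 + 279 = 343 bytes.

343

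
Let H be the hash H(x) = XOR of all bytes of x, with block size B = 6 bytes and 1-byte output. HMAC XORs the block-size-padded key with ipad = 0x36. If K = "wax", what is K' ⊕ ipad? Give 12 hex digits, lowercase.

41574e363636

Key "wax" = 77 61 78 is 3 bytes ≤ B = 6; zero-pad to 6 bytes: K' = 77 61 78 00 00 00.
XOR each byte with 0x36: 77⊕36=41, 61⊕36=57, 78⊕36=4e, 00⊕36=36, 00⊕36=36, 00⊕36=36.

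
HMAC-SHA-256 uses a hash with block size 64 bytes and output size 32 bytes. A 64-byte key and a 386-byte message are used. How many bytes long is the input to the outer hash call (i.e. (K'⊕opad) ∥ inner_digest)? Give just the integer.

Key is 64 ≤ 64 bytes, zero-padded: |K'| = 64.
Outer input = (K'⊕opad) ∥ H(inner) → 64 + 32 = 96 bytes.

96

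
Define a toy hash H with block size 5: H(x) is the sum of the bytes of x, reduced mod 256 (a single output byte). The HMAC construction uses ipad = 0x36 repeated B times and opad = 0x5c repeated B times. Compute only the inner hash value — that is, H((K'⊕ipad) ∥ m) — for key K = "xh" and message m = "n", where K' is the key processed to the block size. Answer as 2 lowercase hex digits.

Key "xh" = 78 68 is 2 bytes ≤ B = 5; zero-pad to 5 bytes: K' = 78 68 00 00 00.
K' ⊕ ipad = 4e 5e 36 36 36.
Inner input = 4e 5e 36 36 36 ∥ 6e.
Inner hash: sum = 78+94+54+54+54+110 = 444; mod 256 = 188 → bc.

bc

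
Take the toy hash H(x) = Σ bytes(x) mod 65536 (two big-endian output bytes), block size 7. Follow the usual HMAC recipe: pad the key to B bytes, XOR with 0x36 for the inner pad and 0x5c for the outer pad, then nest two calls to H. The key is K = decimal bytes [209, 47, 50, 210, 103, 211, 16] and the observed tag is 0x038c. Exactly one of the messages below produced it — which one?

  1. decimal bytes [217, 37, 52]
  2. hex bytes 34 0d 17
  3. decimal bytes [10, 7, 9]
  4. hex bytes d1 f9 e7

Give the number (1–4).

1

Key decimal bytes [209, 47, 50, 210, 103, 211, 16] = d1 2f 32 d2 67 d3 10 is exactly B = 7 bytes: K' = d1 2f 32 d2 67 d3 10.
K' ⊕ ipad = e7 19 04 e4 51 e5 26; K' ⊕ opad = 8d 73 6e 8e 3b 8f 4c.
m1: inner = H(e7 19 04 e4 51 e5 26 d9 25 34) = 04 76; tag = H(8d 73 6e 8e 3b 8f 4c 04 76) = 038c ← matches
m2: inner = H(e7 19 04 e4 51 e5 26 34 0d 17) = 03 9c; tag = H(8d 73 6e 8e 3b 8f 4c 03 9c) = 03b1
m3: inner = H(e7 19 04 e4 51 e5 26 0a 07 09) = 03 5e; tag = H(8d 73 6e 8e 3b 8f 4c 03 5e) = 0373
m4: inner = H(e7 19 04 e4 51 e5 26 d1 f9 e7) = 05 f5; tag = H(8d 73 6e 8e 3b 8f 4c 05 f5) = 040c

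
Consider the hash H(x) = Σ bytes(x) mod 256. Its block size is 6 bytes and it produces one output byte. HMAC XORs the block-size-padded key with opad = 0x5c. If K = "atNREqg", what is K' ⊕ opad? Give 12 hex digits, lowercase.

Key "atNREqg" = 61 74 4e 52 45 71 67 is 7 bytes > B = 6, so hash it first: H(key) = 92, then zero-pad to 6 bytes: K' = 92 00 00 00 00 00.
XOR each byte with 0x5c: 92⊕5c=ce, 00⊕5c=5c, 00⊕5c=5c, 00⊕5c=5c, 00⊕5c=5c, 00⊕5c=5c.

ce5c5c5c5c5c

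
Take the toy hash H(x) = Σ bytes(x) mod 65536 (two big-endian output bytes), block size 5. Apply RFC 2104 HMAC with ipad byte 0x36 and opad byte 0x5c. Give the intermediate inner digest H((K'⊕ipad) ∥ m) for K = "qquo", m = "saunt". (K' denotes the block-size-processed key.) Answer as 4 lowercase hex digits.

038b

Key "qquo" = 71 71 75 6f is 4 bytes ≤ B = 5; zero-pad to 5 bytes: K' = 71 71 75 6f 00.
K' ⊕ ipad = 47 47 43 59 36.
Inner input = 47 47 43 59 36 ∥ 73 61 75 6e 74.
Inner hash: sum = 71+71+67+89+54+115+97+117+110+116 = 907 → 03 8b.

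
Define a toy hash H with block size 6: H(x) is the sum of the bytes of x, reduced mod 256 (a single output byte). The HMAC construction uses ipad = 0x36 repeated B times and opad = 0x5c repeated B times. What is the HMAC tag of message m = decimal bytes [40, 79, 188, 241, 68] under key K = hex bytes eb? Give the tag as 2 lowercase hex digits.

Key hex bytes eb is 1 byte ≤ B = 6; zero-pad to 6 bytes: K' = eb 00 00 00 00 00.
K' ⊕ ipad = dd 36 36 36 36 36.  K' ⊕ opad = b7 5c 5c 5c 5c 5c.
Inner input = (K'⊕ipad) ∥ m = dd 36 36 36 36 36 ∥ 28 4f bc f1 44.
Inner hash: sum = 221+54+54+54+54+54+40+79+188+241+68 = 1107; mod 256 = 83 → 53.
Outer input = (K'⊕opad) ∥ inner = b7 5c 5c 5c 5c 5c ∥ 53.
Outer hash (tag): sum = 183+92+92+92+92+92+83 = 726; mod 256 = 214 → d6.

d6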